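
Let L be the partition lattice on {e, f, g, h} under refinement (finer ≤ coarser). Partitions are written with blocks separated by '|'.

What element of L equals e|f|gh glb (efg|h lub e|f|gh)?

efg|h ∨ e|f|gh = efgh
e|f|gh ∧ efgh = e|f|gh

e|f|gh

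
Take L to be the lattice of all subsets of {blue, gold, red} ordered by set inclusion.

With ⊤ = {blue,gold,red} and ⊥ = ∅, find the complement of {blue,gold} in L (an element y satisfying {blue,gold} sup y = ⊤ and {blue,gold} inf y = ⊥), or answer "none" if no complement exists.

{red}

Need y with {blue,gold} ∨ y = {blue,gold,red} and {blue,gold} ∧ y = ∅.
Checking each element gives: {red}.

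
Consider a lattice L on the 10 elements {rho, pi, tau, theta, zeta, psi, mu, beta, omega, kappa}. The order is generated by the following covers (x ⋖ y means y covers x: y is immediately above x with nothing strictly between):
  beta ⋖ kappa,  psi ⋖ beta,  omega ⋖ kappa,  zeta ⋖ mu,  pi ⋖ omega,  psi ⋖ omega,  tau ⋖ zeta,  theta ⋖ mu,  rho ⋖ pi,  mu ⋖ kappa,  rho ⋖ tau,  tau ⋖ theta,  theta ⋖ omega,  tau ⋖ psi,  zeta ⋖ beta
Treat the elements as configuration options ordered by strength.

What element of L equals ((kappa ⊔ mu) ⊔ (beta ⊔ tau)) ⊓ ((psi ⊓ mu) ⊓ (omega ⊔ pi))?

kappa ∨ mu = kappa
beta ∨ tau = beta
kappa ∨ beta = kappa
psi ∧ mu = tau
omega ∨ pi = omega
tau ∧ omega = tau
kappa ∧ tau = tau

tau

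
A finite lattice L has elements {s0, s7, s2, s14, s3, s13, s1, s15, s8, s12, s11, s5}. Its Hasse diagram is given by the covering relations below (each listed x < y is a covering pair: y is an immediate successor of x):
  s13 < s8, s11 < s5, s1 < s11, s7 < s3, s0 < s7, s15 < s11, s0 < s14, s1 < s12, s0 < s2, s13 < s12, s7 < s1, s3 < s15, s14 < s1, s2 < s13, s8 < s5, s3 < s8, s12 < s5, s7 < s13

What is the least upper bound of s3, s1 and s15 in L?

Common upper bounds of {s3, s1, s15}: s11, s5.
The least among these is s11.

s11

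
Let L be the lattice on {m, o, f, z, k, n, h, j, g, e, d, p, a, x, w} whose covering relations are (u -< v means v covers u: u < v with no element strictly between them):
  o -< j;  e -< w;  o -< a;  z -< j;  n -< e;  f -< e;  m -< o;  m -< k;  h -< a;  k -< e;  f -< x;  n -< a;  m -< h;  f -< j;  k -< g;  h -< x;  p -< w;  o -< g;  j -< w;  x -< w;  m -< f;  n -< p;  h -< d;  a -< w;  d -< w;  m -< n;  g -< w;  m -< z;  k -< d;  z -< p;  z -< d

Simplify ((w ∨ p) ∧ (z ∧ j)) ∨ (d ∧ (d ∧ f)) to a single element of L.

w ∨ p = w
z ∧ j = z
w ∧ z = z
d ∧ f = m
d ∧ m = m
z ∨ m = z

z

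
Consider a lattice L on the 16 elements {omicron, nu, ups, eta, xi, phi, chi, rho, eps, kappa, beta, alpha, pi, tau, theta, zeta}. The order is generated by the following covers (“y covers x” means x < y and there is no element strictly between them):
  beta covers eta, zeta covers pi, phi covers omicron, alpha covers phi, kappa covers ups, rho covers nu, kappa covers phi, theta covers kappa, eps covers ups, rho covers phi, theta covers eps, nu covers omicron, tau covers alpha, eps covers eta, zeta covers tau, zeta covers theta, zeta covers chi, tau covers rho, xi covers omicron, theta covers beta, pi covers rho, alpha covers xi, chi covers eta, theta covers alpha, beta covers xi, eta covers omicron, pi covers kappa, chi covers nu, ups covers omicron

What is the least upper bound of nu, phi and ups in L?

Common upper bounds of {nu, phi, ups}: pi, zeta.
The least among these is pi.

pi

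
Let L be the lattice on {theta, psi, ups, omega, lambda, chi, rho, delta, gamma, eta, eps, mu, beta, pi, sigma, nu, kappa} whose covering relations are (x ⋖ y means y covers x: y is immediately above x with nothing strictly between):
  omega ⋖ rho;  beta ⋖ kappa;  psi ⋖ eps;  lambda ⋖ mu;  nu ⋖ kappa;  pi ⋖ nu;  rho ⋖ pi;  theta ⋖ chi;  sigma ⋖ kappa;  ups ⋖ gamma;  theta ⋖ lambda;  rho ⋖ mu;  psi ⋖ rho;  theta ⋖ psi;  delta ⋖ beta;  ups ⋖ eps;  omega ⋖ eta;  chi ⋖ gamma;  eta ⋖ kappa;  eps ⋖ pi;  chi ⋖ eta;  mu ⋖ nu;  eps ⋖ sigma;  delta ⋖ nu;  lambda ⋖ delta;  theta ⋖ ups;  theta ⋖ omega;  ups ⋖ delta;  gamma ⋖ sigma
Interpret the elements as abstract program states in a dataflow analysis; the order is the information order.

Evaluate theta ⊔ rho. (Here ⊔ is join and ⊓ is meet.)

rho

theta ∨ rho = rho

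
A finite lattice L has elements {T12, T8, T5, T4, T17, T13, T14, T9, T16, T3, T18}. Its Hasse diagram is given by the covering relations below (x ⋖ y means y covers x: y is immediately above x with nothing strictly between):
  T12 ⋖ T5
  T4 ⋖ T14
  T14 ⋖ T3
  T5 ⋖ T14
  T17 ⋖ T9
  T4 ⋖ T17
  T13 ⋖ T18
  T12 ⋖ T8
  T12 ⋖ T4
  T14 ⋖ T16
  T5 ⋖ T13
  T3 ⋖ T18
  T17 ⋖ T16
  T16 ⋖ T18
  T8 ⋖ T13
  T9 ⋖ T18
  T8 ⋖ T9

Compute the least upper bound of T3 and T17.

T18

Common upper bounds of {T3, T17}: T18.
The least among these is T18.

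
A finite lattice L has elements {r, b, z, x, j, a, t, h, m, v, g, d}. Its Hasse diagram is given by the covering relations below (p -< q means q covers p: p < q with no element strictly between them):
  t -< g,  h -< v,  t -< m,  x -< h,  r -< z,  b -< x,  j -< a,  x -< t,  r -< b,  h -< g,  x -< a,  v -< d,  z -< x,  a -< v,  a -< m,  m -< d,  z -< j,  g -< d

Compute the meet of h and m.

x

Common lower bounds of {h, m}: b, r, x, z.
The greatest among these is x.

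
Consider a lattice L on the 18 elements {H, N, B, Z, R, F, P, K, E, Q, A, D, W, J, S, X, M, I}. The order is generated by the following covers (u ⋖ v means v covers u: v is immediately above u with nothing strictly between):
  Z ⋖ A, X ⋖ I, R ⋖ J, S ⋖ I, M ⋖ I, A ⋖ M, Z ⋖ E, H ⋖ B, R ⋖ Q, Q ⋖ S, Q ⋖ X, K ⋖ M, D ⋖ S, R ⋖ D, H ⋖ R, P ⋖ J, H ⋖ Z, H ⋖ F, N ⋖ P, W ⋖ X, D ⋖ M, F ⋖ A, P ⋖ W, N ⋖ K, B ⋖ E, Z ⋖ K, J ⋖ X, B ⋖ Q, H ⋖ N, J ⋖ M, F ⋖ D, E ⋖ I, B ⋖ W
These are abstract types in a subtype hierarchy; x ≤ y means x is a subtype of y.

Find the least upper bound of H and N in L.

Common upper bounds of {H, N}: I, J, K, M, N, P, W, X.
The least among these is N.

N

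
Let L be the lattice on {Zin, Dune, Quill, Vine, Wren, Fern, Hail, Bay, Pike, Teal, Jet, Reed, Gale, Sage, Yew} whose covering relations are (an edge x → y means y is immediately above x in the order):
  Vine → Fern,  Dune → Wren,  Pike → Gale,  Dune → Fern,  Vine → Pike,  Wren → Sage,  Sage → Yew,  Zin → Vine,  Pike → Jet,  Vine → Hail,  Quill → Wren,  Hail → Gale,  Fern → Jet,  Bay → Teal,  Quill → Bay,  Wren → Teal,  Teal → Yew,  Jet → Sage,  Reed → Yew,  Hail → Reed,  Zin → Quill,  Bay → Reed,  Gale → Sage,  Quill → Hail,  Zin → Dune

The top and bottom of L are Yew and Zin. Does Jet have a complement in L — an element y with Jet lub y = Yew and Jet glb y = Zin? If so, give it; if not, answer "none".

Bay

Need y with Jet ∨ y = Yew and Jet ∧ y = Zin.
Checking each element gives: Bay.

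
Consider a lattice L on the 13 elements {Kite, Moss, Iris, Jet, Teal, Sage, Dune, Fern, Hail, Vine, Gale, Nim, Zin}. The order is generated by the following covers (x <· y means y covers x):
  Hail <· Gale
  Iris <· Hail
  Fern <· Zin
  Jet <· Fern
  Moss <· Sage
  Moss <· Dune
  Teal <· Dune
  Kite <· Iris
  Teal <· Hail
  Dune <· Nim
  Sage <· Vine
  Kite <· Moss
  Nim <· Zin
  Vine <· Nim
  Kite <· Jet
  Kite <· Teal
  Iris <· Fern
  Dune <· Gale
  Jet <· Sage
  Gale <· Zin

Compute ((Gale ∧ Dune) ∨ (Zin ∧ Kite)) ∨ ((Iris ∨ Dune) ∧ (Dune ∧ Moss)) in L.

Gale ∧ Dune = Dune
Zin ∧ Kite = Kite
Dune ∨ Kite = Dune
Iris ∨ Dune = Gale
Dune ∧ Moss = Moss
Gale ∧ Moss = Moss
Dune ∨ Moss = Dune

Dune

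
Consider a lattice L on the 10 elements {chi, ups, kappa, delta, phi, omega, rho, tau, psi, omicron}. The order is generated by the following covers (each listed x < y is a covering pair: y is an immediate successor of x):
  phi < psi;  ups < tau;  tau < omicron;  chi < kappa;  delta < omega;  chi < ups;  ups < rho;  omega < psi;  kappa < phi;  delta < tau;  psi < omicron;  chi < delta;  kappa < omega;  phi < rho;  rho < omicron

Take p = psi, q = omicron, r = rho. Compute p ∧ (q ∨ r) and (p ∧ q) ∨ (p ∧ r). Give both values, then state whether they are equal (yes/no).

psi; psi; yes

q ∨ r = omicron, so p ∧ (q ∨ r) = psi ∧ omicron = psi.
p ∧ q = psi and p ∧ r = phi, so (p ∧ q) ∨ (p ∧ r) = psi ∨ phi = psi.
Equal: yes.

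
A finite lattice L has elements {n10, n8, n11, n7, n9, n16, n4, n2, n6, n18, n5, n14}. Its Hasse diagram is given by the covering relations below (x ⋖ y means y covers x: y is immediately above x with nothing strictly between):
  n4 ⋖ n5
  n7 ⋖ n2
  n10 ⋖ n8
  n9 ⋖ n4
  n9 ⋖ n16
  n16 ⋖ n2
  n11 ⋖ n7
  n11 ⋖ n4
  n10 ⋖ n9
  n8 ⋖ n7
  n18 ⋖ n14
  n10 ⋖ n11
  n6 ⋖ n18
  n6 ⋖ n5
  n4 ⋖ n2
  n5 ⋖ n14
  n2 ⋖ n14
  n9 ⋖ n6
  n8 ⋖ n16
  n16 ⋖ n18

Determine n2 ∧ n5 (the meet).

Common lower bounds of {n2, n5}: n10, n11, n4, n9.
The greatest among these is n4.

n4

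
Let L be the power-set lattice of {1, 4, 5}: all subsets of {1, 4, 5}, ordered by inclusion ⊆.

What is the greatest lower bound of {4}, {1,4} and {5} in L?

Under ⊆, meet is intersection: {4} ∩ {1,4} ∩ {5} = ∅.

∅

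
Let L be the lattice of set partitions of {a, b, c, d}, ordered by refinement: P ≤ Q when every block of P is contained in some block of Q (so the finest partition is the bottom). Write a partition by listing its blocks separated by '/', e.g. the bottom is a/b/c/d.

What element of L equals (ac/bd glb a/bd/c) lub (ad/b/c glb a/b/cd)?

a/bd/c

ac/bd ∧ a/bd/c = a/bd/c
ad/b/c ∧ a/b/cd = a/b/c/d
a/bd/c ∨ a/b/c/d = a/bd/c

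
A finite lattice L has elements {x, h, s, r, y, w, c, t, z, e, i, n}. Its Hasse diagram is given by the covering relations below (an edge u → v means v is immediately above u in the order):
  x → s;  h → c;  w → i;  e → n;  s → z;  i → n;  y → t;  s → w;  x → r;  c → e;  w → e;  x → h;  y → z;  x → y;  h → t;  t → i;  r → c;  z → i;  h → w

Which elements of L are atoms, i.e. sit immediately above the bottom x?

h, r, s, y

The atoms are exactly the elements that cover x: h, r, s, y.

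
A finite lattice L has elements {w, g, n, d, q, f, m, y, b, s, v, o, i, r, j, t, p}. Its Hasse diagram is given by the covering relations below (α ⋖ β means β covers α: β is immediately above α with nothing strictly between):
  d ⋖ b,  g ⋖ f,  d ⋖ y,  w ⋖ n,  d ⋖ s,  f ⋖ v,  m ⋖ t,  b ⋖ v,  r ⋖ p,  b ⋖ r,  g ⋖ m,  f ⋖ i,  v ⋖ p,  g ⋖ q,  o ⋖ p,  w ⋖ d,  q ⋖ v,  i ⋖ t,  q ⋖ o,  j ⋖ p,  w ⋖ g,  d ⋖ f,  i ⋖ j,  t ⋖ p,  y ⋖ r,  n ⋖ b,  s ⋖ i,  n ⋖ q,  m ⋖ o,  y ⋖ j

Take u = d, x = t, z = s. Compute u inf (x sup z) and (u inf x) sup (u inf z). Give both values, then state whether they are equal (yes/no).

x sup z = t, so u inf (x sup z) = d inf t = d.
u inf x = d and u inf z = d, so (u inf x) sup (u inf z) = d sup d = d.
Equal: yes.

d; d; yes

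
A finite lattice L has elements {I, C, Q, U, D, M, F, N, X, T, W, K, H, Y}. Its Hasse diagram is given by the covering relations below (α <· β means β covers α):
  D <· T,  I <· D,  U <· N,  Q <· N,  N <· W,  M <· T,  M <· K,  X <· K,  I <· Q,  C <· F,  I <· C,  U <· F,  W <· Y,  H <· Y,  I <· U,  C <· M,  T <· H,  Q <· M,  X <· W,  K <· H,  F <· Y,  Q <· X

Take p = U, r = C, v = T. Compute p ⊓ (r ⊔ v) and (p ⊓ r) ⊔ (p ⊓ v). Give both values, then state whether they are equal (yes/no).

r ⊔ v = T, so p ⊓ (r ⊔ v) = U ⊓ T = I.
p ⊓ r = I and p ⊓ v = I, so (p ⊓ r) ⊔ (p ⊓ v) = I ⊔ I = I.
Equal: yes.

I; I; yes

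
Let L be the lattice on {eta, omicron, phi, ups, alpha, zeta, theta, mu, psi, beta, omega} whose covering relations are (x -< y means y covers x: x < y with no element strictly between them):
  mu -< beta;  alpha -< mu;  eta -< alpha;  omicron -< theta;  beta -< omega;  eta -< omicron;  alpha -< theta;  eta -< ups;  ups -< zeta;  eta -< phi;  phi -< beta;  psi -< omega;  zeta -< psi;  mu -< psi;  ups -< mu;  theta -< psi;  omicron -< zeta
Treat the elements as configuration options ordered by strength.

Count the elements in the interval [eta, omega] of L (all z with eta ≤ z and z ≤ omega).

The interval [eta, omega] = {alpha, beta, eta, mu, omega, omicron, phi, psi, theta, ups, zeta}, which has 11 elements.

11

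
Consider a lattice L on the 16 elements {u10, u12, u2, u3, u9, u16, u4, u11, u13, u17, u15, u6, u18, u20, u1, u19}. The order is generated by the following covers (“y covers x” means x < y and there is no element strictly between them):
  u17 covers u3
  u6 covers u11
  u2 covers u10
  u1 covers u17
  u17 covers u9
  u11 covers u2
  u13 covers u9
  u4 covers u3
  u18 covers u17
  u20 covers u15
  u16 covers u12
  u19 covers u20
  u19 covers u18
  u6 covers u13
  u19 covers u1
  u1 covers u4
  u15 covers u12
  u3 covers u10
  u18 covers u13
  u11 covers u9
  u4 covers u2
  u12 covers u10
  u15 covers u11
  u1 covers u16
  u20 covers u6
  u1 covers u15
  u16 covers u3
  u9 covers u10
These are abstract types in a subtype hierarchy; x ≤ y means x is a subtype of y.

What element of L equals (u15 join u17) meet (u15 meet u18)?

u9

u15 ∨ u17 = u1
u15 ∧ u18 = u9
u1 ∧ u9 = u9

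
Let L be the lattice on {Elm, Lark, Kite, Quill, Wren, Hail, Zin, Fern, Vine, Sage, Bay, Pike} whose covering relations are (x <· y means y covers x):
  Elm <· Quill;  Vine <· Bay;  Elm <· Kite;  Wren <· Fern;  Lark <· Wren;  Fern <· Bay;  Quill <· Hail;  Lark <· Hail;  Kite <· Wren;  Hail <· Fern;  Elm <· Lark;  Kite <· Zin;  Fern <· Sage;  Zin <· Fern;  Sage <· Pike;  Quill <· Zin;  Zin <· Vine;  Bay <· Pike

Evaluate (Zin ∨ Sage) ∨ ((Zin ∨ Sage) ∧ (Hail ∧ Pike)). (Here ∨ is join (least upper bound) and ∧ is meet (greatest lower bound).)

Zin ∨ Sage = Sage
Zin ∨ Sage = Sage
Hail ∧ Pike = Hail
Sage ∧ Hail = Hail
Sage ∨ Hail = Sage

Sage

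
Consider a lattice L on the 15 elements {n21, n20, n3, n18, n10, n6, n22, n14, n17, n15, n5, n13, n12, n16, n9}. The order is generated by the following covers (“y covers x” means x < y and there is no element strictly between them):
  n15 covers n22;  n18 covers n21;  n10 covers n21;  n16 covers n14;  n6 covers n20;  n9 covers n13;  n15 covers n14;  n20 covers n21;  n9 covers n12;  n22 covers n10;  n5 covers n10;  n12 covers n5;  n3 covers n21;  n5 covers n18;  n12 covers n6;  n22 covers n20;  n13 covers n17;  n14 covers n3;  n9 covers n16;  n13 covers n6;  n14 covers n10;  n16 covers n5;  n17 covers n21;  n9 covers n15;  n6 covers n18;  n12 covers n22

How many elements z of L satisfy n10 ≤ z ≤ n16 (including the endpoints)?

4

The interval [n10, n16] = {n10, n14, n16, n5}, which has 4 elements.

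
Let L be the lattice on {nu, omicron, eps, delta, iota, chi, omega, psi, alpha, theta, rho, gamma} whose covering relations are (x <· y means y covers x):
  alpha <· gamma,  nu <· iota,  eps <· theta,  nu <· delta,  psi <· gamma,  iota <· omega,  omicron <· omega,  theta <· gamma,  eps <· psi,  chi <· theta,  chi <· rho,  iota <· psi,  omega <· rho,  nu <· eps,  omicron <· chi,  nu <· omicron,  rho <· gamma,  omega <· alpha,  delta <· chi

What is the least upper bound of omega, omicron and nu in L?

omega

Common upper bounds of {omega, omicron, nu}: alpha, gamma, omega, rho.
The least among these is omega.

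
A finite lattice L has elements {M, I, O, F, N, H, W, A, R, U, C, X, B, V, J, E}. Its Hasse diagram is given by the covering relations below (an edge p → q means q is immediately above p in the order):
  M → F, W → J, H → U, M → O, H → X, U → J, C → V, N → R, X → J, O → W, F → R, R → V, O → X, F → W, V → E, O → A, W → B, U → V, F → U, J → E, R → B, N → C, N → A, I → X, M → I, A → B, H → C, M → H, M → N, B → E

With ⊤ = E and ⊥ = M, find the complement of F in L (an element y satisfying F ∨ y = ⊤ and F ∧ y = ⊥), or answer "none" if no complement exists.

none

For every candidate y, either F ∨ y ≠ E or F ∧ y ≠ M; no complement exists.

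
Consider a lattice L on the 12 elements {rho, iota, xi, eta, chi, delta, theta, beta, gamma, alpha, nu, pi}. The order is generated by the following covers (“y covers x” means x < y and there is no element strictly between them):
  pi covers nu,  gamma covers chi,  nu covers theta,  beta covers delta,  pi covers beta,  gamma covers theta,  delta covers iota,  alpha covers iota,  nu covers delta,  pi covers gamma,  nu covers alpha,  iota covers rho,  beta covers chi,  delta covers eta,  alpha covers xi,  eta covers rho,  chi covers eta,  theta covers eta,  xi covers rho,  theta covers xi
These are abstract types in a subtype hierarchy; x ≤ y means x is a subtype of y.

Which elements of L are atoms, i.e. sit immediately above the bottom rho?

The atoms are exactly the elements that cover rho: eta, iota, xi.

eta, iota, xi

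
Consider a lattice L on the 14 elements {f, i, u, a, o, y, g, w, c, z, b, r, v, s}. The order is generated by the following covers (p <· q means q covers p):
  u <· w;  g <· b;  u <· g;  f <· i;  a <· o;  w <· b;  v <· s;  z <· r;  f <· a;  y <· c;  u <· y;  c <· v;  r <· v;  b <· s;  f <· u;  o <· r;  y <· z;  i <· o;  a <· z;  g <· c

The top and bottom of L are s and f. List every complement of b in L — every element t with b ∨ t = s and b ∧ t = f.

Need t with b ∨ t = s and b ∧ t = f.
Checking each element gives: a, i, o.

a, i, o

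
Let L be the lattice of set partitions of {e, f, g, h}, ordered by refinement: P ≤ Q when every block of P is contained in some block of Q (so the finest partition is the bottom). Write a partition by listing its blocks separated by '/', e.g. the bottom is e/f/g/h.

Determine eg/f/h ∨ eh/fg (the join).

efgh

The join of eg/f/h and eh/fg merges any blocks that overlap across the partitions, giving efgh.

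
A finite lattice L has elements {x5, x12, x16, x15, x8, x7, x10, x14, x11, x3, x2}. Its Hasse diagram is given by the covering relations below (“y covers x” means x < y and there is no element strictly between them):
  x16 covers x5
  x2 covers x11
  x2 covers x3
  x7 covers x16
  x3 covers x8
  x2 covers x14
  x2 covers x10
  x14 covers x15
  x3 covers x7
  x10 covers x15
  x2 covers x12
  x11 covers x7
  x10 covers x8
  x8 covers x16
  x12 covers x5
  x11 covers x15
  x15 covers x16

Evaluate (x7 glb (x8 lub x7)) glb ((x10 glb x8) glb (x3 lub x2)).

x16

x8 ∨ x7 = x3
x7 ∧ x3 = x7
x10 ∧ x8 = x8
x3 ∨ x2 = x2
x8 ∧ x2 = x8
x7 ∧ x8 = x16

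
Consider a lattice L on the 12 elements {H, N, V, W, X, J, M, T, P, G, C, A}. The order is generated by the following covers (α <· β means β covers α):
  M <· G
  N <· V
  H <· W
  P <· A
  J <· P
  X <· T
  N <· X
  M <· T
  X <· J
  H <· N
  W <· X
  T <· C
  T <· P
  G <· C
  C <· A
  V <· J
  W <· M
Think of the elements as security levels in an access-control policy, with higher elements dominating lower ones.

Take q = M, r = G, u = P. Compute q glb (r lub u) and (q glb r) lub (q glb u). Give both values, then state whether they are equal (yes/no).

r lub u = A, so q glb (r lub u) = M glb A = M.
q glb r = M and q glb u = M, so (q glb r) lub (q glb u) = M lub M = M.
Equal: yes.

M; M; yes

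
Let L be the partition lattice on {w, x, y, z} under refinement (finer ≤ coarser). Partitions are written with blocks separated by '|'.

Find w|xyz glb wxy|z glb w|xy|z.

w|xy|z

Common lower bounds of {w|xyz, wxy|z, w|xy|z}: w|xy|z, w|x|y|z.
The greatest among these is w|xy|z.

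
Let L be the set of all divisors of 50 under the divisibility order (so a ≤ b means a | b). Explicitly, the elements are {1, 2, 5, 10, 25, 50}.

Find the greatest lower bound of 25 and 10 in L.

In the divisibility order, the meet is the greatest common divisor: gcd(25, 10) = 5.

5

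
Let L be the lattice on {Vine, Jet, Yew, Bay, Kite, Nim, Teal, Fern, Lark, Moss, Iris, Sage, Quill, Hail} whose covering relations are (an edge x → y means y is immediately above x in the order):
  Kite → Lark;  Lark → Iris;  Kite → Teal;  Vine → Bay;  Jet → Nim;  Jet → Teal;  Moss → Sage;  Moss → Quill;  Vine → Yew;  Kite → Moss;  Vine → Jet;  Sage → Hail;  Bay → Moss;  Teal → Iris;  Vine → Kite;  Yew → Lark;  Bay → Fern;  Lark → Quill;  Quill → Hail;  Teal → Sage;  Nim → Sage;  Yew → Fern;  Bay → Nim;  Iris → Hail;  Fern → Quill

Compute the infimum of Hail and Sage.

Common lower bounds of {Hail, Sage}: Bay, Jet, Kite, Moss, Nim, Sage, Teal, Vine.
The greatest among these is Sage.

Sage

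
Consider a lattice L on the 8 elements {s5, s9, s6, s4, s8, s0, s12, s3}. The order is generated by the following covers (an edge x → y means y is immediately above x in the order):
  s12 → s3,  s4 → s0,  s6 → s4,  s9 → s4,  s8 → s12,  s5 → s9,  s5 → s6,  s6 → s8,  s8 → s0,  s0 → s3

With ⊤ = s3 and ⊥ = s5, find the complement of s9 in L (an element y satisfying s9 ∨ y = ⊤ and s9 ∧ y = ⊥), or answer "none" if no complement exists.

Need y with s9 ∨ y = s3 and s9 ∧ y = s5.
Checking each element gives: s12.

s12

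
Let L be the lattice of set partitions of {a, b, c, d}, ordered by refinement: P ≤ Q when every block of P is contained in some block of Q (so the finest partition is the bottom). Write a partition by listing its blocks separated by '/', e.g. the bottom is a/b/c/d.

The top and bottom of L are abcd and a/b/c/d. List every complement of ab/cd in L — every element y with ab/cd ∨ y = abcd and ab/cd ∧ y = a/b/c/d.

Need y with ab/cd ∨ y = abcd and ab/cd ∧ y = a/b/c/d.
Checking each element gives: a/bc/d, a/bd/c, ac/b/d, ac/bd, ad/b/c, ad/bc.

a/bc/d, a/bd/c, ac/b/d, ac/bd, ad/b/c, ad/bc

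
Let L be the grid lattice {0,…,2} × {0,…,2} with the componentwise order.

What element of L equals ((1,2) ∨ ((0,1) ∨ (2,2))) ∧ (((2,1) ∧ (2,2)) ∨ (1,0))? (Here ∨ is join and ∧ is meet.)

(0,1) ∨ (2,2) = (2,2)
(1,2) ∨ (2,2) = (2,2)
(2,1) ∧ (2,2) = (2,1)
(2,1) ∨ (1,0) = (2,1)
(2,2) ∧ (2,1) = (2,1)

(2,1)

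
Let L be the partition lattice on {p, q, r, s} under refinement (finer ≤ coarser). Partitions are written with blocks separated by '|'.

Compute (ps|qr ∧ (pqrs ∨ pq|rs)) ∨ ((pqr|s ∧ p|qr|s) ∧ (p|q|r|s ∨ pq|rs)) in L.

pqrs ∨ pq|rs = pqrs
ps|qr ∧ pqrs = ps|qr
pqr|s ∧ p|qr|s = p|qr|s
p|q|r|s ∨ pq|rs = pq|rs
p|qr|s ∧ pq|rs = p|q|r|s
ps|qr ∨ p|q|r|s = ps|qr

ps|qr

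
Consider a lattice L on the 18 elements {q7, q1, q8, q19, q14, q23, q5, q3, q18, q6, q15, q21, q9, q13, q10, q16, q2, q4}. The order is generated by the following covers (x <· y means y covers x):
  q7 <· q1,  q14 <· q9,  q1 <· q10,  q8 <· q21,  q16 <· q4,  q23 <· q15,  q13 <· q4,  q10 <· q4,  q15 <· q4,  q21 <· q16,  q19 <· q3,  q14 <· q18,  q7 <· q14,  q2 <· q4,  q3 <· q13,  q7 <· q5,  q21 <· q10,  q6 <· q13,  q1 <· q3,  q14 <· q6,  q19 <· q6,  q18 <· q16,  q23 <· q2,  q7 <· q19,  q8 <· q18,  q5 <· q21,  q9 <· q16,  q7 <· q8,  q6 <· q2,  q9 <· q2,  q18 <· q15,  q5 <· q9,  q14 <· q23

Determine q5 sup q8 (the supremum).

Common upper bounds of {q5, q8}: q10, q16, q21, q4.
The least among these is q21.

q21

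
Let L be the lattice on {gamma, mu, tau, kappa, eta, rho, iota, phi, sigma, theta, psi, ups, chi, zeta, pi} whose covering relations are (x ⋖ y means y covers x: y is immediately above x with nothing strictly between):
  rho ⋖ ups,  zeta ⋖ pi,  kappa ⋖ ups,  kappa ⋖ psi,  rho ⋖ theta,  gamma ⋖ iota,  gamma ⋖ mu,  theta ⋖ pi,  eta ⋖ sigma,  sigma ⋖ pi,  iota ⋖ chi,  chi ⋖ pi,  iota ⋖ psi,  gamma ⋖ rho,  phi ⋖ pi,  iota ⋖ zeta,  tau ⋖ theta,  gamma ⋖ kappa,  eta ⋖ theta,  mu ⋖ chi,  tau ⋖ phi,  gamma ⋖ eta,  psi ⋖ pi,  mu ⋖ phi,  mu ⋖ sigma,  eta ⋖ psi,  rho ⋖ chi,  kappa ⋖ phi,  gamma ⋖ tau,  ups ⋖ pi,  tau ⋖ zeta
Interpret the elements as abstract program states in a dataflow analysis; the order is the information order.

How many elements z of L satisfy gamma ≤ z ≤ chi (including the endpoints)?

5

The interval [gamma, chi] = {chi, gamma, iota, mu, rho}, which has 5 elements.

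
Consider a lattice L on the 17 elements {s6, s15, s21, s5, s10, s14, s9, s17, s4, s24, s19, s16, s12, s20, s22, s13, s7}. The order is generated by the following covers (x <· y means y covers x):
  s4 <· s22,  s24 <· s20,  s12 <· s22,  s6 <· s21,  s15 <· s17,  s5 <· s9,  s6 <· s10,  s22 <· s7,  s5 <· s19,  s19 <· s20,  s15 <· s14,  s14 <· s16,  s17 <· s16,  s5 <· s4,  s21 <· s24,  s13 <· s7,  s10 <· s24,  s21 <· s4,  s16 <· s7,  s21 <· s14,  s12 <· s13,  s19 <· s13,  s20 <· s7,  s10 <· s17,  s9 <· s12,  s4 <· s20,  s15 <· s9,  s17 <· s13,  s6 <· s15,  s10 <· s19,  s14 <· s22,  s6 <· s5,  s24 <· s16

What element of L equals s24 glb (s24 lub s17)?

s24

s24 ∨ s17 = s16
s24 ∧ s16 = s24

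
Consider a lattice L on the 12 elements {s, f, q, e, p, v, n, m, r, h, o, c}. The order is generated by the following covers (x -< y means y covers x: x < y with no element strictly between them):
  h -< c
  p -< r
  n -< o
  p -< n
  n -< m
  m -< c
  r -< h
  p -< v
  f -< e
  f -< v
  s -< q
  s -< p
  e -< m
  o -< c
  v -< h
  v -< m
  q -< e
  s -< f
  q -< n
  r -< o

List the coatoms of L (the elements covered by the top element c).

h, m, o

The coatoms are exactly the elements covered by c: h, m, o.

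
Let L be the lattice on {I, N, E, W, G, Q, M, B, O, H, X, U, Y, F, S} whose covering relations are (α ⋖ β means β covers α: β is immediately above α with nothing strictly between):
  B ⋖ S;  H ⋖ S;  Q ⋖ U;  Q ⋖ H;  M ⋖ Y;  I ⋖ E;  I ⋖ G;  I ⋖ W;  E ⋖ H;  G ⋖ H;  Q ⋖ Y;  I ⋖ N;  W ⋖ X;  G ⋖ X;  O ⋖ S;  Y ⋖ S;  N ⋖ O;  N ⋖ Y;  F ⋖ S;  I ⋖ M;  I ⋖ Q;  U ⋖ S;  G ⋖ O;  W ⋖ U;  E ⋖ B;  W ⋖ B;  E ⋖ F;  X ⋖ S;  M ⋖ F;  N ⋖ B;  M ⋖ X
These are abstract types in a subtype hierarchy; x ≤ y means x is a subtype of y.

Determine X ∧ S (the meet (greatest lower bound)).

X

Common lower bounds of {X, S}: G, I, M, W, X.
The greatest among these is X.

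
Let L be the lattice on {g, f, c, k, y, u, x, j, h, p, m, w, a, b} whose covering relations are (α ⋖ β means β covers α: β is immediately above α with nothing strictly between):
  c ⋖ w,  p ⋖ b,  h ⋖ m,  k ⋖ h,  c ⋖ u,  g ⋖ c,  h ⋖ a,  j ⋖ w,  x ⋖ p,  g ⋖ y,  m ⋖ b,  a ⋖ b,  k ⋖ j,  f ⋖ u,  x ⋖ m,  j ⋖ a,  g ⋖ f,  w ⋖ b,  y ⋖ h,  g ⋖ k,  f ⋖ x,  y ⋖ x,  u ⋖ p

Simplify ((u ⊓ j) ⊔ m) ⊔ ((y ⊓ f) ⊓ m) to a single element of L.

m

u ∧ j = g
g ∨ m = m
y ∧ f = g
g ∧ m = g
m ∨ g = m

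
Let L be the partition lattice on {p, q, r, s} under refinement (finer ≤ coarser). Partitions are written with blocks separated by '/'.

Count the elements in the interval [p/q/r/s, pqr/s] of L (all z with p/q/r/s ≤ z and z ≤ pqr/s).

5

The interval [p/q/r/s, pqr/s] = {p/q/r/s, p/qr/s, pq/r/s, pqr/s, pr/q/s}, which has 5 elements.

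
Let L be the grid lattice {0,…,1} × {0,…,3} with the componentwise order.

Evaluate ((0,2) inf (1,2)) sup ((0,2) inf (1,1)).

(0,2)

(0,2) ∧ (1,2) = (0,2)
(0,2) ∧ (1,1) = (0,1)
(0,2) ∨ (0,1) = (0,2)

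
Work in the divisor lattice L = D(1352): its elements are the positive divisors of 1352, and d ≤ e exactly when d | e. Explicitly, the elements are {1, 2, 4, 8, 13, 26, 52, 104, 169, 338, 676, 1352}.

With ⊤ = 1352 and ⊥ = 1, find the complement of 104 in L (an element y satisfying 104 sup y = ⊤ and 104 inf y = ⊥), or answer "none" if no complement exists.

For every candidate y, either 104 ∨ y ≠ 1352 or 104 ∧ y ≠ 1; no complement exists.

none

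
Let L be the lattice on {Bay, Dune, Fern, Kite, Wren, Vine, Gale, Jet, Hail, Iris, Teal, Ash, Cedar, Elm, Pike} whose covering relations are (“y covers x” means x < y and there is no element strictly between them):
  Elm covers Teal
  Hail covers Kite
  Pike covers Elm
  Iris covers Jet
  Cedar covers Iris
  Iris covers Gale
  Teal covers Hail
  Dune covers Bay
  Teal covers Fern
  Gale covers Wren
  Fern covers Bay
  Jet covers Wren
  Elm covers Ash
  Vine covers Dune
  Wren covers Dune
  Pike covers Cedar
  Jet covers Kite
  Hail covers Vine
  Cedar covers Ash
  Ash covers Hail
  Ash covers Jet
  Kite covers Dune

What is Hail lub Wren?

Ash

Common upper bounds of {Hail, Wren}: Ash, Cedar, Elm, Pike.
The least among these is Ash.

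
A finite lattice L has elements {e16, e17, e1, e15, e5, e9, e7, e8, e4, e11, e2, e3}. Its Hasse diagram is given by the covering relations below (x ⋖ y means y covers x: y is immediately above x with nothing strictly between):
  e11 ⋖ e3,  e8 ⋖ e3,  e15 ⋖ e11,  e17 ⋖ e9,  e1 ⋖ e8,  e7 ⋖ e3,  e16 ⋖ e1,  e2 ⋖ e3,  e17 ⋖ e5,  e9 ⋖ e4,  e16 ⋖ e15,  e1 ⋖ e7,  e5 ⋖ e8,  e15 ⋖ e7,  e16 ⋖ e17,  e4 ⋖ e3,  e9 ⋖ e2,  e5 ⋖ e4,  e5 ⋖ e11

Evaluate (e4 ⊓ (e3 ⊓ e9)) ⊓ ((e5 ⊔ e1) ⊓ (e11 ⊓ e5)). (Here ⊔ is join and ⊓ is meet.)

e17

e3 ∧ e9 = e9
e4 ∧ e9 = e9
e5 ∨ e1 = e8
e11 ∧ e5 = e5
e8 ∧ e5 = e5
e9 ∧ e5 = e17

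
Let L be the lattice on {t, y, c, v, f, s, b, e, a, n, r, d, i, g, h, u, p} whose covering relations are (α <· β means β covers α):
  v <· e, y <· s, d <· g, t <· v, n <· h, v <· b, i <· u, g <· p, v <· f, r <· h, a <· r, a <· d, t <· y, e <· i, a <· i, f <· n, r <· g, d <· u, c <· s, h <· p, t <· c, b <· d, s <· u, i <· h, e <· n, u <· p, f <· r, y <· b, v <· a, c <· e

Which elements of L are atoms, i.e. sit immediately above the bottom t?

The atoms are exactly the elements that cover t: c, v, y.

c, v, y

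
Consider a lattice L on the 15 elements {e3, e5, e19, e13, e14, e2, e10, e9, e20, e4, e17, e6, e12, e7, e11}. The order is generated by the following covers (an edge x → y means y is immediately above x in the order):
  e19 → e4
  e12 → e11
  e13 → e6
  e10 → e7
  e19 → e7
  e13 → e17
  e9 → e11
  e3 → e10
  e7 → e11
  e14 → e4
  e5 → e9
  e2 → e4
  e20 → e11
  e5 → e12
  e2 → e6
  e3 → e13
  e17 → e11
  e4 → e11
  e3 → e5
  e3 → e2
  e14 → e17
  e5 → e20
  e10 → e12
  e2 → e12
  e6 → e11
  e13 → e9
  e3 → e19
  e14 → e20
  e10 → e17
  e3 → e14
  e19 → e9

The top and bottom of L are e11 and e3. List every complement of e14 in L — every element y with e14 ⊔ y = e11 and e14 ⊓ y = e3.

Need y with e14 ∨ y = e11 and e14 ∧ y = e3.
Checking each element gives: e12, e6, e7, e9.

e12, e6, e7, e9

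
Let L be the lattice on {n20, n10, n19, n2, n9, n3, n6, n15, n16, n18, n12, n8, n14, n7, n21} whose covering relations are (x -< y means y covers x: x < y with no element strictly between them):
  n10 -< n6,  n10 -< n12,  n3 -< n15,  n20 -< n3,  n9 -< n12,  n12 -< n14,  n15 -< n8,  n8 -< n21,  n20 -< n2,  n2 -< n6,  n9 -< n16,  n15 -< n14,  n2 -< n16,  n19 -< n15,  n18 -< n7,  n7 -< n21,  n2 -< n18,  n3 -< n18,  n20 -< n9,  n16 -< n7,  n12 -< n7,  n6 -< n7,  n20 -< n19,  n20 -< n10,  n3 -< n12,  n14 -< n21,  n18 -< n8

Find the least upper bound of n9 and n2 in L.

Common upper bounds of {n9, n2}: n16, n21, n7.
The least among these is n16.

n16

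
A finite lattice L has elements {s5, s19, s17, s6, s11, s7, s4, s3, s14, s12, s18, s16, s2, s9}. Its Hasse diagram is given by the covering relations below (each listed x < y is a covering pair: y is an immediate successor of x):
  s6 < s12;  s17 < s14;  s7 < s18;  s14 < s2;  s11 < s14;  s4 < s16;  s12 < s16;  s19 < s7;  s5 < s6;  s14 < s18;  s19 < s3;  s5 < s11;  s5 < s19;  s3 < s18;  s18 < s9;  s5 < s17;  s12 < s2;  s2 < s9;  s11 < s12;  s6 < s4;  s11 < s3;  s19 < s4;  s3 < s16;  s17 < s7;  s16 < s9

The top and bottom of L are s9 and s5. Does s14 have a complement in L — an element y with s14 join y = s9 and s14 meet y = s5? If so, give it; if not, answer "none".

s4

Need y with s14 ∨ y = s9 and s14 ∧ y = s5.
Checking each element gives: s4.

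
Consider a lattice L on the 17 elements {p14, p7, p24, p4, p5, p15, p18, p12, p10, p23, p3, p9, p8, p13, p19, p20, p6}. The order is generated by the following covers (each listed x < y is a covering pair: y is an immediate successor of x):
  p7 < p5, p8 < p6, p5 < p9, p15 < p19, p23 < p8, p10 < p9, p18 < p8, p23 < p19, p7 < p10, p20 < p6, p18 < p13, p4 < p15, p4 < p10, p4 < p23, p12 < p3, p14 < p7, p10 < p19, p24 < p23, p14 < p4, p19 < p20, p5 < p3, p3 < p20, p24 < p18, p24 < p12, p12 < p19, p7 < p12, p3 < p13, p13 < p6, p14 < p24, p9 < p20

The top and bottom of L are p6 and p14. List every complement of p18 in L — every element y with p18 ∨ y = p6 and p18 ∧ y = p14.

Need y with p18 ∨ y = p6 and p18 ∧ y = p14.
Checking each element gives: p10, p15, p9.

p10, p15, p9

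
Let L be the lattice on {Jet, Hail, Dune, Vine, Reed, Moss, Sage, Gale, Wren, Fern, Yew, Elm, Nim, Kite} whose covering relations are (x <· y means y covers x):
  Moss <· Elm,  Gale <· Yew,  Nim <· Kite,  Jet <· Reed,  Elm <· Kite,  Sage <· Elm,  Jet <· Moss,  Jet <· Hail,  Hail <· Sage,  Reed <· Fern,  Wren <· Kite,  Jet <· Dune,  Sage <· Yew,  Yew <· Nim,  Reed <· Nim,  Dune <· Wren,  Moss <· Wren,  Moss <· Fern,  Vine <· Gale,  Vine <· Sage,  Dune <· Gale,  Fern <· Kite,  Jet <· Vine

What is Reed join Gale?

Common upper bounds of {Reed, Gale}: Kite, Nim.
The least among these is Nim.

Nim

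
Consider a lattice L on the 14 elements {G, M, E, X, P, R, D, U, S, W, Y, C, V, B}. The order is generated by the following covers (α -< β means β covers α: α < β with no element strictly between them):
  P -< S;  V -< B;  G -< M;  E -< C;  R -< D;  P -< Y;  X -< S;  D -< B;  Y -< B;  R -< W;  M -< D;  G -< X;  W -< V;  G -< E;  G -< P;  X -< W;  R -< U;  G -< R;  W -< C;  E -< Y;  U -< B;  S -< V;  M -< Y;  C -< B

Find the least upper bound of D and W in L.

Common upper bounds of {D, W}: B.
The least among these is B.

B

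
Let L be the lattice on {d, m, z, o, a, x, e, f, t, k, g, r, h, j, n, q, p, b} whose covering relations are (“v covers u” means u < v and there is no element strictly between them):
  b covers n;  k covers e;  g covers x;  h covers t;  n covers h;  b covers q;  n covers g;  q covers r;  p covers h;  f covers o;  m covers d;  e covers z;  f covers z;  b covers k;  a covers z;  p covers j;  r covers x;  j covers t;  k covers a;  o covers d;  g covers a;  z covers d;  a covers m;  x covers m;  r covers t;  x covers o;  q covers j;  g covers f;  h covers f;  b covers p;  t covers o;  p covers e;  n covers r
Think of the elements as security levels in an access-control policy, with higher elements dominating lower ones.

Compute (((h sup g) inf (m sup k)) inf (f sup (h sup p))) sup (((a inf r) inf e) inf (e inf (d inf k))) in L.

h ∨ g = n
m ∨ k = k
n ∧ k = a
h ∨ p = p
f ∨ p = p
a ∧ p = z
a ∧ r = m
m ∧ e = d
d ∧ k = d
e ∧ d = d
d ∧ d = d
z ∨ d = z

z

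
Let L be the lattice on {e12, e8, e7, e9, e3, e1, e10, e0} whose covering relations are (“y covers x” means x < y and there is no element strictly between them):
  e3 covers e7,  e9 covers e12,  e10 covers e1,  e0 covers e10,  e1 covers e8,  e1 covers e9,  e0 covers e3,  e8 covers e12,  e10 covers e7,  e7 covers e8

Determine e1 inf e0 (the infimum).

Common lower bounds of {e1, e0}: e1, e12, e8, e9.
The greatest among these is e1.

e1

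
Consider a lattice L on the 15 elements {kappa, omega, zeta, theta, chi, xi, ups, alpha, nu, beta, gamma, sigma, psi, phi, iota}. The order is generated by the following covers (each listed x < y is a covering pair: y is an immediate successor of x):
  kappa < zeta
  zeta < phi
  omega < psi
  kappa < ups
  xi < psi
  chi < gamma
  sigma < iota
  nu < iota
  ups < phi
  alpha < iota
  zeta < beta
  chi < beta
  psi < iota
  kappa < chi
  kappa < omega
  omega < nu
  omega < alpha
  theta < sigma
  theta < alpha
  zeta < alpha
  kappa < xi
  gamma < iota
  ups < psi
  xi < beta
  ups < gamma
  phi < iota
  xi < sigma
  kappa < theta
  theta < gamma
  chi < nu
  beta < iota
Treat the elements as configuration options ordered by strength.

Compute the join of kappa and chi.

chi

Common upper bounds of {kappa, chi}: beta, chi, gamma, iota, nu.
The least among these is chi.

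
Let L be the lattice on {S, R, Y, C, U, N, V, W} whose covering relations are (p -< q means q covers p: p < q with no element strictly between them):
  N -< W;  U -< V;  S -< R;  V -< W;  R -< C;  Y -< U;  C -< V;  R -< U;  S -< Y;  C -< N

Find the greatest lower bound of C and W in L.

C

Common lower bounds of {C, W}: C, R, S.
The greatest among these is C.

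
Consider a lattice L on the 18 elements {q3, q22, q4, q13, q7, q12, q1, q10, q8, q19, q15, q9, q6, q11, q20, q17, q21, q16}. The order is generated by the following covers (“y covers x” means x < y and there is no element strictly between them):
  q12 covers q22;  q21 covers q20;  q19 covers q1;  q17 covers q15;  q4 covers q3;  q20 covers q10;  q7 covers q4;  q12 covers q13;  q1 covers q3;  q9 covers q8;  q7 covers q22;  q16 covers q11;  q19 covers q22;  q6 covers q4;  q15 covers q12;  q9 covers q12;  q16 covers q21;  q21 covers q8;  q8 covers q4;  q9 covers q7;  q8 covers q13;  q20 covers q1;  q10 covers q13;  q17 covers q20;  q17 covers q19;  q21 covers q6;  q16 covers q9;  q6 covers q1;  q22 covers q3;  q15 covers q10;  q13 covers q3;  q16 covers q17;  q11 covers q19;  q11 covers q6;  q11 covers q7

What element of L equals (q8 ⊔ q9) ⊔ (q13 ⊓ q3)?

q8 ∨ q9 = q9
q13 ∧ q3 = q3
q9 ∨ q3 = q9

q9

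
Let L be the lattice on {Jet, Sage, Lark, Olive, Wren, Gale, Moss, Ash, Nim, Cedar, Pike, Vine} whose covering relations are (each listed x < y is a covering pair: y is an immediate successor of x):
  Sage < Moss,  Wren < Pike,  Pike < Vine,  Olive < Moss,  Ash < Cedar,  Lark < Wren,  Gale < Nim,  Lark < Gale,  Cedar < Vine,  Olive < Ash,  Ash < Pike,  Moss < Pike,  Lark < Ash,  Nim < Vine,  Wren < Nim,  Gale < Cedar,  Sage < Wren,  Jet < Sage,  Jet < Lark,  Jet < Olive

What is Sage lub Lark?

Wren

Common upper bounds of {Sage, Lark}: Nim, Pike, Vine, Wren.
The least among these is Wren.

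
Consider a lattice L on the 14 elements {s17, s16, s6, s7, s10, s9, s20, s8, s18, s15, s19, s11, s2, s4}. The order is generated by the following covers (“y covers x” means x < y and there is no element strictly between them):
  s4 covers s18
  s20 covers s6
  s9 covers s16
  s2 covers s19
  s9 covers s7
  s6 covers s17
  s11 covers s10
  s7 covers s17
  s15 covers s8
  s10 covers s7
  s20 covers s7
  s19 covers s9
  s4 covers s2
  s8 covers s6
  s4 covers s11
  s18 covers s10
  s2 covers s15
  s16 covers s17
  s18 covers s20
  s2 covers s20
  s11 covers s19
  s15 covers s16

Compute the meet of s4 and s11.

s11

Common lower bounds of {s4, s11}: s10, s11, s16, s17, s19, s7, s9.
The greatest among these is s11.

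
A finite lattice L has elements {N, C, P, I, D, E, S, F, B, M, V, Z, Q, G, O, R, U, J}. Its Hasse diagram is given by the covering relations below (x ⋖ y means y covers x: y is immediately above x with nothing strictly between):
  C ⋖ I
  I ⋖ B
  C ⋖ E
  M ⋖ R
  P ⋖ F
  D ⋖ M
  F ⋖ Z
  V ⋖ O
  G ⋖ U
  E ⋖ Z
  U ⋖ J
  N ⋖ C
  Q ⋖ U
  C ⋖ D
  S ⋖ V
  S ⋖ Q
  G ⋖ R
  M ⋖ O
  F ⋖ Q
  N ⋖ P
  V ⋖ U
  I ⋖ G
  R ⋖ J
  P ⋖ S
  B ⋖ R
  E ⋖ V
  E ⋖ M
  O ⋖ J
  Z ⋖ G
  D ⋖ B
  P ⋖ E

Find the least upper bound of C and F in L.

Common upper bounds of {C, F}: G, J, R, U, Z.
The least among these is Z.

Z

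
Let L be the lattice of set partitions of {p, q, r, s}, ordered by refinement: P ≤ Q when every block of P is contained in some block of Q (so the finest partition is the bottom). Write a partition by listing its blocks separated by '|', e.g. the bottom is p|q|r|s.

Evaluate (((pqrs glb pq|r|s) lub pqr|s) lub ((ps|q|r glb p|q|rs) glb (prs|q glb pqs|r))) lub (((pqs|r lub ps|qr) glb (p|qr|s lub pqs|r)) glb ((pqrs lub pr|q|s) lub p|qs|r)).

pqrs ∧ pq|r|s = pq|r|s
pq|r|s ∨ pqr|s = pqr|s
ps|q|r ∧ p|q|rs = p|q|r|s
prs|q ∧ pqs|r = ps|q|r
p|q|r|s ∧ ps|q|r = p|q|r|s
pqr|s ∨ p|q|r|s = pqr|s
pqs|r ∨ ps|qr = pqrs
p|qr|s ∨ pqs|r = pqrs
pqrs ∧ pqrs = pqrs
pqrs ∨ pr|q|s = pqrs
pqrs ∨ p|qs|r = pqrs
pqrs ∧ pqrs = pqrs
pqr|s ∨ pqrs = pqrs

pqrs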